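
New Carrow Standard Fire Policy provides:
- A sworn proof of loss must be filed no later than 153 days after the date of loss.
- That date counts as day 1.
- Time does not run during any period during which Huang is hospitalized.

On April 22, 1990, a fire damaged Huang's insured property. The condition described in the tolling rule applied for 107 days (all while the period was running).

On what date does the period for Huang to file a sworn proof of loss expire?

Counting April 22, 1990 as day 1, day 153 is September 21, 1990.
Tolling adds 107 days: September 21, 1990 + 107 days = January 6, 1991.

January 6, 1991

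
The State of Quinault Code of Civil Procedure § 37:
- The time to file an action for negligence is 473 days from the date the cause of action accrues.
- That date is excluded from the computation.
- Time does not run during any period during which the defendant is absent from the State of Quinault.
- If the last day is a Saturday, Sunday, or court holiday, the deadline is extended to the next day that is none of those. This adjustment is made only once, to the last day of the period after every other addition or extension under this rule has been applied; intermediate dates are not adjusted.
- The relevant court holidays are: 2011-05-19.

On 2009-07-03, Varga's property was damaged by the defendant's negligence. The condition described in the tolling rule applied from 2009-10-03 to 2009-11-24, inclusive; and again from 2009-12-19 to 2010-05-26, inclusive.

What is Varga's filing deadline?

May 20, 2011

473 days after 2009-07-03 is October 19, 2010.
From October 3, 2009 through November 24, 2009 inclusive is 53 days; tolling adds 53 days: October 19, 2010 + 53 days = December 11, 2010.
From December 19, 2009 through May 26, 2010 inclusive is 159 days; tolling adds 159 days: December 11, 2010 + 159 days = May 19, 2011.
May 19, 2011 is a listed holiday. The next qualifying day is May 20, 2011.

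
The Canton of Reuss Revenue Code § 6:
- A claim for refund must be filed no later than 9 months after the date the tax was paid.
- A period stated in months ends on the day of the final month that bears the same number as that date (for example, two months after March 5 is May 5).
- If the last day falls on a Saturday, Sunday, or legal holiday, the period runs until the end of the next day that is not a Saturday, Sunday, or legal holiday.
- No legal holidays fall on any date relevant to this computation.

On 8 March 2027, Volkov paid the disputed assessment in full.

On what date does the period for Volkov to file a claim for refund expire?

December 8, 2027

9 months after 8 March 2027 is December 8, 2027.
December 8, 2027 is a Wednesday and not a legal holiday, so no extension applies.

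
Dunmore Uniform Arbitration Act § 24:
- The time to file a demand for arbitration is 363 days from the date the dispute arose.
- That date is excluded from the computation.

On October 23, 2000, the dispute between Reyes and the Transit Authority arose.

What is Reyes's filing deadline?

363 days after October 23, 2000 is October 21, 2001.

October 21, 2001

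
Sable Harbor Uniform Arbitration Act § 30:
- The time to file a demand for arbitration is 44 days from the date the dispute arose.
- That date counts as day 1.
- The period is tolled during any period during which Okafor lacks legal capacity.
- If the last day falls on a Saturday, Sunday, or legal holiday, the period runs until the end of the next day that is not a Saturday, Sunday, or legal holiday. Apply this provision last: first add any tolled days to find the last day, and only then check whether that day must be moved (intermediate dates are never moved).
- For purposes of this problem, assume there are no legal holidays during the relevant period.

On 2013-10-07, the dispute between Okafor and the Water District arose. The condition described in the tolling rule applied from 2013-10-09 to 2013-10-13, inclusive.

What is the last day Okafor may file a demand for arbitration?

November 25, 2013

Counting 2013-10-07 as day 1, day 44 is November 19, 2013.
From October 9, 2013 through October 13, 2013 inclusive is 5 days; tolling adds 5 days: November 19, 2013 + 5 days = November 24, 2013.
November 24, 2013 is Sunday. The next qualifying day is November 25, 2013.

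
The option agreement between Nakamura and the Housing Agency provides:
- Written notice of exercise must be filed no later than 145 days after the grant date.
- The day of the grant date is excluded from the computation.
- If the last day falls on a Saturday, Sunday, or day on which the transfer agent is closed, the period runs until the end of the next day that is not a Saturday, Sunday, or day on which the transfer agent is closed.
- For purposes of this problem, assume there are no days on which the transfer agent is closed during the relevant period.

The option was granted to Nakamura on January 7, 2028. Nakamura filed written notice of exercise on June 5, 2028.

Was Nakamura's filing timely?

145 days after January 7, 2028 is May 31, 2028.
May 31, 2028 is a Wednesday and not a day on which the transfer agent is closed, so no extension applies.
The deadline is May 31, 2028; the filing on June 5, 2028 is after that date.

No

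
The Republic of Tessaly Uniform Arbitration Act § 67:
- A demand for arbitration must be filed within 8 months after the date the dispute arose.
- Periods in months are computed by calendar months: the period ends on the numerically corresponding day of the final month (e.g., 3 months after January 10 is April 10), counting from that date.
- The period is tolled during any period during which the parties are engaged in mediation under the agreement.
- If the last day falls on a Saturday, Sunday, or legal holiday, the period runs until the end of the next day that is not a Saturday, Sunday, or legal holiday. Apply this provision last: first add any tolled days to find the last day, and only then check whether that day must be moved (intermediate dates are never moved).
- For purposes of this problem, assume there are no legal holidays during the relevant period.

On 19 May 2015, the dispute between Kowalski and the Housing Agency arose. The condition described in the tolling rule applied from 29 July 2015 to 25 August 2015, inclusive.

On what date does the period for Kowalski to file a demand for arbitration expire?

8 months after 19 May 2015 is January 19, 2016.
From July 29, 2015 through August 25, 2015 inclusive is 28 days; tolling adds 28 days: January 19, 2016 + 28 days = February 16, 2016.
February 16, 2016 is a Tuesday and not a legal holiday, so no extension applies.

February 16, 2016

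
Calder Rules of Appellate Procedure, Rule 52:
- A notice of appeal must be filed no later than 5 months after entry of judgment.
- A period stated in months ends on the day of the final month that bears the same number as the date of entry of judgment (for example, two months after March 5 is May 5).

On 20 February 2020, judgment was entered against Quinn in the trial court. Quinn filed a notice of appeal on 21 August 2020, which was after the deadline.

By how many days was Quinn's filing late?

32 days

5 months after 20 February 2020 is July 20, 2020.
The deadline is July 20, 2020; from July 20, 2020 to August 21, 2020 is 32 days.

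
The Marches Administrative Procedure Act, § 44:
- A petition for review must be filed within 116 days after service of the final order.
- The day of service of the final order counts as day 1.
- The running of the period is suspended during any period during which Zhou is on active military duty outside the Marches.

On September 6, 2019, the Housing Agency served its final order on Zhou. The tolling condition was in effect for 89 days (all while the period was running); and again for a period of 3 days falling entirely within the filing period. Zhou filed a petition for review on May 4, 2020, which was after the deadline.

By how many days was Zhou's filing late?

34 days

Counting September 6, 2019 as day 1, day 116 is December 30, 2019.
Tolling adds 89 days: December 30, 2019 + 89 days = March 28, 2020.
Tolling adds 3 days: March 28, 2020 + 3 days = March 31, 2020.
The deadline is March 31, 2020; from March 31, 2020 to May 4, 2020 is 34 days.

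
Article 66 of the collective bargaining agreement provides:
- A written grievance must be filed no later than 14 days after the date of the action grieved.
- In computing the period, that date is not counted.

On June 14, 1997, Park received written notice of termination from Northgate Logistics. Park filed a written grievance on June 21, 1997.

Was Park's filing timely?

Yes

14 days after June 14, 1997 is June 28, 1997.
The deadline is June 28, 1997; the filing on June 21, 1997 is on or before that date.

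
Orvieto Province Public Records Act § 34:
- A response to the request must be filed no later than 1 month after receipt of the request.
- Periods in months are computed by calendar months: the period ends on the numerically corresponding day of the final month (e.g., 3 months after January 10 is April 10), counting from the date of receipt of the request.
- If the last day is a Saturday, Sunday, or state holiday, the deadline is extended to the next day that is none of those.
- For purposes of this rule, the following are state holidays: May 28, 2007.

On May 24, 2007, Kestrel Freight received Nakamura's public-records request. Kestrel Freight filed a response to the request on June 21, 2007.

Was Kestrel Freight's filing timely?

Yes

1 month after May 24, 2007 is June 24, 2007.
June 24, 2007 is Sunday. The next qualifying day is June 25, 2007.
The deadline is June 25, 2007; the filing on June 21, 2007 is on or before that date.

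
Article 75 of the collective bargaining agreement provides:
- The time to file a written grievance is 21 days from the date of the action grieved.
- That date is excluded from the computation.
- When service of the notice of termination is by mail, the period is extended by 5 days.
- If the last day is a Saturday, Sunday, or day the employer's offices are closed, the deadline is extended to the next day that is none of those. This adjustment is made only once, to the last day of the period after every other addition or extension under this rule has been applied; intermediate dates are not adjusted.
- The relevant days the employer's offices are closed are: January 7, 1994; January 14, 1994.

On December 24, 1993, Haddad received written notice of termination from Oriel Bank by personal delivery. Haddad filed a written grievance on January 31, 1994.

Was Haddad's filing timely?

No

21 days after December 24, 1993 is January 14, 1994.
Service was not by mail, so no mail extension applies.
January 14, 1994 is a listed holiday; January 15, 1994 is Saturday; January 16, 1994 is Sunday. The next qualifying day is January 17, 1994.
The deadline is January 17, 1994; the filing on January 31, 1994 is after that date.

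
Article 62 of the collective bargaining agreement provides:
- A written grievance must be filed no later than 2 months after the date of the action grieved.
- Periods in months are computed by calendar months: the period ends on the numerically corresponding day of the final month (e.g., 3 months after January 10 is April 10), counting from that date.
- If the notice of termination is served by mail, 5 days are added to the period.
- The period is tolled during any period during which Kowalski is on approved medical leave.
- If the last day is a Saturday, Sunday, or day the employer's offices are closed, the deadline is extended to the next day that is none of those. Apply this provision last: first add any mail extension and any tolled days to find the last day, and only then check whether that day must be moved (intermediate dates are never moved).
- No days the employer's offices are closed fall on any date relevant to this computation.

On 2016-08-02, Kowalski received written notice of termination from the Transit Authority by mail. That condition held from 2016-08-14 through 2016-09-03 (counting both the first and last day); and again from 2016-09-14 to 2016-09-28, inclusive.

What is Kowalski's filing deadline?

2 months after 2016-08-02 is October 2, 2016.
Service was by mail, adding 5 days: October 2, 2016 + 5 days = October 7, 2016.
From August 14, 2016 through September 3, 2016 inclusive is 21 days; tolling adds 21 days: October 7, 2016 + 21 days = October 28, 2016.
From September 14, 2016 through September 28, 2016 inclusive is 15 days; tolling adds 15 days: October 28, 2016 + 15 days = November 12, 2016.
November 12, 2016 is Saturday; November 13, 2016 is Sunday. The next qualifying day is November 14, 2016.

November 14, 2016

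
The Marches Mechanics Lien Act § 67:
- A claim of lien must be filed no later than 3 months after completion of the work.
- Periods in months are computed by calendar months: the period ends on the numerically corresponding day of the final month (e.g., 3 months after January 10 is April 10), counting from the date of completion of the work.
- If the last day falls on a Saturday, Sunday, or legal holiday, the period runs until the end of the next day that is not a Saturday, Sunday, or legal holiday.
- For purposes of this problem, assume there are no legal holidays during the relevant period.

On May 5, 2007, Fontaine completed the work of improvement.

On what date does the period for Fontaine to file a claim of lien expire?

August 6, 2007

3 months after May 5, 2007 is August 5, 2007.
August 5, 2007 is Sunday. The next qualifying day is August 6, 2007.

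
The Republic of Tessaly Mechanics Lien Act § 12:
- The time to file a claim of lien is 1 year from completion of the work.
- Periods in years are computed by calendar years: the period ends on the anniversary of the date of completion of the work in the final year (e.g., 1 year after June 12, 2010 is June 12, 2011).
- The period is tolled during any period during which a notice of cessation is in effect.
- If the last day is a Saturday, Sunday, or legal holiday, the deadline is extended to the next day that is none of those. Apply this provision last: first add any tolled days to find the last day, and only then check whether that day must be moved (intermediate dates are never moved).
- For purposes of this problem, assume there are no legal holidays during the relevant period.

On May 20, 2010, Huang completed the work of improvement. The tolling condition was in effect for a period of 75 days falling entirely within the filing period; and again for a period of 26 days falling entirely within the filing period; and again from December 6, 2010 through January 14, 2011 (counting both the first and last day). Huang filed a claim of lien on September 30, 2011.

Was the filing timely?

1 year after May 20, 2010 is May 20, 2011.
Tolling adds 75 days: May 20, 2011 + 75 days = August 3, 2011.
Tolling adds 26 days: August 3, 2011 + 26 days = August 29, 2011.
From December 6, 2010 through January 14, 2011 inclusive is 40 days; tolling adds 40 days: August 29, 2011 + 40 days = October 8, 2011.
October 8, 2011 is Saturday; October 9, 2011 is Sunday. The next qualifying day is October 10, 2011.
The deadline is October 10, 2011; the filing on September 30, 2011 is on or before that date.

Yes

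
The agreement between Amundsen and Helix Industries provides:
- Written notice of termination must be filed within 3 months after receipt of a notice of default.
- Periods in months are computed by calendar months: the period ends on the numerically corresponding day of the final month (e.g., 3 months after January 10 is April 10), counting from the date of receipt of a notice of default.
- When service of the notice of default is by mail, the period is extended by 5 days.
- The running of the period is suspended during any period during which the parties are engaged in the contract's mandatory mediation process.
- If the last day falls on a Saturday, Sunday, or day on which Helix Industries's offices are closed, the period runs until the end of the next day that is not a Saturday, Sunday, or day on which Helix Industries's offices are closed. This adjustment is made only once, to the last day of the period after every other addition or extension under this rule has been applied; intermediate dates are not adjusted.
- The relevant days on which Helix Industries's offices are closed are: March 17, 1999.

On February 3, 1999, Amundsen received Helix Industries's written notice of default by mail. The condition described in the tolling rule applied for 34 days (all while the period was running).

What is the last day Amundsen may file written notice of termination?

June 11, 1999

3 months after February 3, 1999 is May 3, 1999.
Service was by mail, adding 5 days: May 3, 1999 + 5 days = May 8, 1999.
Tolling adds 34 days: May 8, 1999 + 34 days = June 11, 1999.
June 11, 1999 is a Friday and not a day on which Helix Industries's offices are closed, so no extension applies.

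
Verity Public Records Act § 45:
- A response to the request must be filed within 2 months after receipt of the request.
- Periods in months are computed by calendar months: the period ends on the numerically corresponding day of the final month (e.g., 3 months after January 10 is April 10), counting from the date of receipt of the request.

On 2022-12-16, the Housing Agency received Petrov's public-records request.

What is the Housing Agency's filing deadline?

February 16, 2023

2 months after 2022-12-16 is February 16, 2023.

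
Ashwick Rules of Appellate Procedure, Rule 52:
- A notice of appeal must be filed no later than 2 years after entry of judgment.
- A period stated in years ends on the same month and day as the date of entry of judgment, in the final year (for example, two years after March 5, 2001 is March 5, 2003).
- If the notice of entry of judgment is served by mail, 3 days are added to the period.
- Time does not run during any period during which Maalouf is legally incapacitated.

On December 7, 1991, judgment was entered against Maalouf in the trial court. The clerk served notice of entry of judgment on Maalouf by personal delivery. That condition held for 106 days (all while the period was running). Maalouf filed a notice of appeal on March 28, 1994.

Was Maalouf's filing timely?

2 years after December 7, 1991 is December 7, 1993.
Service was not by mail, so no mail extension applies.
Tolling adds 106 days: December 7, 1993 + 106 days = March 23, 1994.
The deadline is March 23, 1994; the filing on March 28, 1994 is after that date.

No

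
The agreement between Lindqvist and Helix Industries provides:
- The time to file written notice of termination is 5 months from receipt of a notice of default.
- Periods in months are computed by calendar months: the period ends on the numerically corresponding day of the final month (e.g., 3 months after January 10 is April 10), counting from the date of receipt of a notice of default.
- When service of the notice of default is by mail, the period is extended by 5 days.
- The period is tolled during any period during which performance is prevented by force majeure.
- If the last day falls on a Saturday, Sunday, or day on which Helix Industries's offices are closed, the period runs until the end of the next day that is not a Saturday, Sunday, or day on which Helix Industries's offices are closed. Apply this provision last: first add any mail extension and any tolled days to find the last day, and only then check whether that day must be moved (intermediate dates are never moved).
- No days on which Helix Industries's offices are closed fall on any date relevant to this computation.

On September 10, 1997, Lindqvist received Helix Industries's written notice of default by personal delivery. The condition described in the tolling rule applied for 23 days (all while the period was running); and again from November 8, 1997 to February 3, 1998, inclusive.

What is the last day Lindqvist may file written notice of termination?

5 months after September 10, 1997 is February 10, 1998.
Service was not by mail, so no mail extension applies.
Tolling adds 23 days: February 10, 1998 + 23 days = March 5, 1998.
From November 8, 1997 through February 3, 1998 inclusive is 88 days; tolling adds 88 days: March 5, 1998 + 88 days = June 1, 1998.
June 1, 1998 is a Monday and not a day on which Helix Industries's offices are closed, so no extension applies.

June 1, 1998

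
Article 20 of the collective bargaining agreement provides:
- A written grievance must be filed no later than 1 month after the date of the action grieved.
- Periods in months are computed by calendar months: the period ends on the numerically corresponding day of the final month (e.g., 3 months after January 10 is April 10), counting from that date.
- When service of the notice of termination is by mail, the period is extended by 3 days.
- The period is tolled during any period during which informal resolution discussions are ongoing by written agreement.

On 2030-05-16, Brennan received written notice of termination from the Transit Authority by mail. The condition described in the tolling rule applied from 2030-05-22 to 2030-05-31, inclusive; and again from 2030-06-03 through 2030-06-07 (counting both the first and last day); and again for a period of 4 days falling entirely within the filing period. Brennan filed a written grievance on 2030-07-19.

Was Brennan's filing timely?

1 month after 2030-05-16 is June 16, 2030.
Service was by mail, adding 3 days: June 16, 2030 + 3 days = June 19, 2030.
From May 22, 2030 through May 31, 2030 inclusive is 10 days; tolling adds 10 days: June 19, 2030 + 10 days = June 29, 2030.
From June 3, 2030 through June 7, 2030 inclusive is 5 days; tolling adds 5 days: June 29, 2030 + 5 days = July 4, 2030.
Tolling adds 4 days: July 4, 2030 + 4 days = July 8, 2030.
The deadline is July 8, 2030; the filing on July 19, 2030 is after that date.

No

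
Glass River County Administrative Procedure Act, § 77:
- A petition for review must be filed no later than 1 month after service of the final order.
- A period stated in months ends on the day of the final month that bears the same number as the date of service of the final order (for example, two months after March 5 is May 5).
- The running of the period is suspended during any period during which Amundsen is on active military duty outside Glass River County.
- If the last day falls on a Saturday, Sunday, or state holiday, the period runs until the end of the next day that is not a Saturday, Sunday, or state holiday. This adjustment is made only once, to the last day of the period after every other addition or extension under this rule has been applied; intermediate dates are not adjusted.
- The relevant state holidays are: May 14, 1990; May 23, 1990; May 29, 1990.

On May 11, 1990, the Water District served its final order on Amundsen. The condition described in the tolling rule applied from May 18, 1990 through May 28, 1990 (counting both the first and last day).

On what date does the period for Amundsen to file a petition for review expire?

1 month after May 11, 1990 is June 11, 1990.
From May 18, 1990 through May 28, 1990 inclusive is 11 days; tolling adds 11 days: June 11, 1990 + 11 days = June 22, 1990.
June 22, 1990 is a Friday and not a state holiday, so no extension applies.

June 22, 1990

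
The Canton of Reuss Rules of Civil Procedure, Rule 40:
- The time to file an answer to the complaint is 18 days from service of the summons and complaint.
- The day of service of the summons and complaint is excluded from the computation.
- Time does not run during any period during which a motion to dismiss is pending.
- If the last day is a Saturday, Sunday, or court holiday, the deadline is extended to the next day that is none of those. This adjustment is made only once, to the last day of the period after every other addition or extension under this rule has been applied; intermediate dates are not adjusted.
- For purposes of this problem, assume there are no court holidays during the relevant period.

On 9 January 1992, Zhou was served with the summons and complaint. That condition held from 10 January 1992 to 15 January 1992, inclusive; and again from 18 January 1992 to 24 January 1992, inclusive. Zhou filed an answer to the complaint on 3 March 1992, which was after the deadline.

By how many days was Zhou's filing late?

18 days after 9 January 1992 is January 27, 1992.
From January 10, 1992 through January 15, 1992 inclusive is 6 days; tolling adds 6 days: January 27, 1992 + 6 days = February 2, 1992.
From January 18, 1992 through January 24, 1992 inclusive is 7 days; tolling adds 7 days: February 2, 1992 + 7 days = February 9, 1992.
February 9, 1992 is Sunday. The next qualifying day is February 10, 1992.
The deadline is February 10, 1992; from February 10, 1992 to March 3, 1992 is 22 days.

22 days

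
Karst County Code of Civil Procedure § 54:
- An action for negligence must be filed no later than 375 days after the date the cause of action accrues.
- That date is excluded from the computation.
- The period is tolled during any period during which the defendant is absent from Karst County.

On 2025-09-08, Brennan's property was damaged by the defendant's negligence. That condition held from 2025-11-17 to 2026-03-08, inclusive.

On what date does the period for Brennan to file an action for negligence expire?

January 8, 2027

375 days after 2025-09-08 is September 18, 2026.
From November 17, 2025 through March 8, 2026 inclusive is 112 days; tolling adds 112 days: September 18, 2026 + 112 days = January 8, 2027.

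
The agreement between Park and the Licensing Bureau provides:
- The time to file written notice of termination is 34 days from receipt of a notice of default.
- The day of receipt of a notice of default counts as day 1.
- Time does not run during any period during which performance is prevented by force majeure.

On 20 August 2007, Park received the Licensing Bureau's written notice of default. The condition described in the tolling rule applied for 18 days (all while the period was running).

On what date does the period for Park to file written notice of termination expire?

Counting 20 August 2007 as day 1, day 34 is September 22, 2007.
Tolling adds 18 days: September 22, 2007 + 18 days = October 10, 2007.

October 10, 2007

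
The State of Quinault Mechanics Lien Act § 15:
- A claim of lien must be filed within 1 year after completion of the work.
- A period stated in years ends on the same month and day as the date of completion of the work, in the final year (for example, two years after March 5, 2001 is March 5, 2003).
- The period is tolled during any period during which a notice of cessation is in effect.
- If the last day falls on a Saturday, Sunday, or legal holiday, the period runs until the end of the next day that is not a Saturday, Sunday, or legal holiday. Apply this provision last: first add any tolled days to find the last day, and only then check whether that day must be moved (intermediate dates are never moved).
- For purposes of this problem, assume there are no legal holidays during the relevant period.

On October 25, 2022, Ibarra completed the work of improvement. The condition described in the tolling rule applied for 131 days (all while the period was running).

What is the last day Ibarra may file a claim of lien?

1 year after October 25, 2022 is October 25, 2023.
Tolling adds 131 days: October 25, 2023 + 131 days = March 4, 2024.
March 4, 2024 is a Monday and not a legal holiday, so no extension applies.

March 4, 2024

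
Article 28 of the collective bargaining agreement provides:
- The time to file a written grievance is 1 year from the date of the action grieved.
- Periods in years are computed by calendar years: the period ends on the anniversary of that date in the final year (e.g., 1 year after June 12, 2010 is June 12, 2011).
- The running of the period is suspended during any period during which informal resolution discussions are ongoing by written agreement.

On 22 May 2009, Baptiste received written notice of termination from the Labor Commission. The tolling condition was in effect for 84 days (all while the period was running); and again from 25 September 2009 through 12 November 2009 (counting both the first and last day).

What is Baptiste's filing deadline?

October 2, 2010

1 year after 22 May 2009 is May 22, 2010.
Tolling adds 84 days: May 22, 2010 + 84 days = August 14, 2010.
From September 25, 2009 through November 12, 2009 inclusive is 49 days; tolling adds 49 days: August 14, 2010 + 49 days = October 2, 2010.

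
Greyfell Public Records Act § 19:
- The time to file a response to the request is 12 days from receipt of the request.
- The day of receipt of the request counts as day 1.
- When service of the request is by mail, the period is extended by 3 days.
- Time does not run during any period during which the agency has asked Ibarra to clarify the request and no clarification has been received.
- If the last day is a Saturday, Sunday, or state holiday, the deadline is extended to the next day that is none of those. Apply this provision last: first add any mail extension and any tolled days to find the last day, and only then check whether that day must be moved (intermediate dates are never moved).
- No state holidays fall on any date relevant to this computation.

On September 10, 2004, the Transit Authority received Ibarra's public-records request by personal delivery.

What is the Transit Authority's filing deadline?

Counting September 10, 2004 as day 1, day 12 is September 21, 2004.
Service was not by mail, so no mail extension applies.
September 21, 2004 is a Tuesday and not a state holiday, so no extension applies.

September 21, 2004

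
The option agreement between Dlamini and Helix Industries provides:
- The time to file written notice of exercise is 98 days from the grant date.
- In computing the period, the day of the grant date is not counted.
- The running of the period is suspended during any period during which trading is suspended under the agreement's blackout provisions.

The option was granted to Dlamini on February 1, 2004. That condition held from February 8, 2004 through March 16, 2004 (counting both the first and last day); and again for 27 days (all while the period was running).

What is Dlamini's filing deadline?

98 days after February 1, 2004 is May 9, 2004.
From February 8, 2004 through March 16, 2004 inclusive is 38 days; tolling adds 38 days: May 9, 2004 + 38 days = June 16, 2004.
Tolling adds 27 days: June 16, 2004 + 27 days = July 13, 2004.

July 13, 2004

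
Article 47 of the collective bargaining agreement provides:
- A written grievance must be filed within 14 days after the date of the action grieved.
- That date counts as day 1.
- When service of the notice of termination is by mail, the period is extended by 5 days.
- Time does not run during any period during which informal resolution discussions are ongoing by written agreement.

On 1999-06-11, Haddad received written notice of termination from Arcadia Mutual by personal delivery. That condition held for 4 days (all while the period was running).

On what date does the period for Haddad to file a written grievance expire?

Counting 1999-06-11 as day 1, day 14 is June 24, 1999.
Service was not by mail, so no mail extension applies.
Tolling adds 4 days: June 24, 1999 + 4 days = June 28, 1999.

June 28, 1999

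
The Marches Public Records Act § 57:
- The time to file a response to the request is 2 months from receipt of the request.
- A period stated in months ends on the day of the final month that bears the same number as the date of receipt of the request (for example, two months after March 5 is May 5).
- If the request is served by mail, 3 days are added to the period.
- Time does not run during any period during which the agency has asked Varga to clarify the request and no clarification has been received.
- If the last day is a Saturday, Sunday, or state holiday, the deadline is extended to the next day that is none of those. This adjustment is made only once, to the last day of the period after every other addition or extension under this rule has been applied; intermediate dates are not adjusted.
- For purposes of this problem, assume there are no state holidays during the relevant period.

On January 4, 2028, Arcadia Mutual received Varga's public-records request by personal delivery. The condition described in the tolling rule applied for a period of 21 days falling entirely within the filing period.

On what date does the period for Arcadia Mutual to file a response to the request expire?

March 27, 2028

2 months after January 4, 2028 is March 4, 2028.
Service was not by mail, so no mail extension applies.
Tolling adds 21 days: March 4, 2028 + 21 days = March 25, 2028.
March 25, 2028 is Saturday; March 26, 2028 is Sunday. The next qualifying day is March 27, 2028.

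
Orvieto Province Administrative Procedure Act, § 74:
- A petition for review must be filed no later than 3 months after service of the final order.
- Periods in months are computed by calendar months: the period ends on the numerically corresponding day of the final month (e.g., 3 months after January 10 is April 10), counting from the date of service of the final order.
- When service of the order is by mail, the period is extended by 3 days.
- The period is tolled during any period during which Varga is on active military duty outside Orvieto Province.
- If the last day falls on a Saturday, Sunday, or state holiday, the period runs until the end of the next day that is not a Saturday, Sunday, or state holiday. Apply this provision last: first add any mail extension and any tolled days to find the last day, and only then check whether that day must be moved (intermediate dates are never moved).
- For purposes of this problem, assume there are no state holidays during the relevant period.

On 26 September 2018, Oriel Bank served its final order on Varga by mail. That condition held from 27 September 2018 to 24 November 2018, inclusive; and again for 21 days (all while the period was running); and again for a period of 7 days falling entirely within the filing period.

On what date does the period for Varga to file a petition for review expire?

March 26, 2019

3 months after 26 September 2018 is December 26, 2018.
Service was by mail, adding 3 days: December 26, 2018 + 3 days = December 29, 2018.
From September 27, 2018 through November 24, 2018 inclusive is 59 days; tolling adds 59 days: December 29, 2018 + 59 days = February 26, 2019.
Tolling adds 21 days: February 26, 2019 + 21 days = March 19, 2019.
Tolling adds 7 days: March 19, 2019 + 7 days = March 26, 2019.
March 26, 2019 is a Tuesday and not a state holiday, so no extension applies.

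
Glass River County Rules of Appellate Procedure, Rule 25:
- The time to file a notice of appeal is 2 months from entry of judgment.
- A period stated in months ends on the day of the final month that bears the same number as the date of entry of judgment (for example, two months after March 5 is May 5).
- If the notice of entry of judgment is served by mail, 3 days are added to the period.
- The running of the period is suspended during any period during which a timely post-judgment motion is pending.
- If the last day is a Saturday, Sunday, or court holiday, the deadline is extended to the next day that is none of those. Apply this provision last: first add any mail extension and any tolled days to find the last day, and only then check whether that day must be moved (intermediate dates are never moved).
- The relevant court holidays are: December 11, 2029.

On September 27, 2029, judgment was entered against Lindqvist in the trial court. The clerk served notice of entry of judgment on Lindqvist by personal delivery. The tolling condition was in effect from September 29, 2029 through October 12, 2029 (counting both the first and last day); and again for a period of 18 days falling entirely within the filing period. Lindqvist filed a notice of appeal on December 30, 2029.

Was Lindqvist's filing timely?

Yes

2 months after September 27, 2029 is November 27, 2029.
Service was not by mail, so no mail extension applies.
From September 29, 2029 through October 12, 2029 inclusive is 14 days; tolling adds 14 days: November 27, 2029 + 14 days = December 11, 2029.
Tolling adds 18 days: December 11, 2029 + 18 days = December 29, 2029.
December 29, 2029 is Saturday; December 30, 2029 is Sunday. The next qualifying day is December 31, 2029.
The deadline is December 31, 2029; the filing on December 30, 2029 is on or before that date.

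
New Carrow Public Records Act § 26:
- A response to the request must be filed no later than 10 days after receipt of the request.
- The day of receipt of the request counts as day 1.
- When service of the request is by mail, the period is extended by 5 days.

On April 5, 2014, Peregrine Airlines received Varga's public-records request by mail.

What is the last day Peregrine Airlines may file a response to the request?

April 19, 2014

Counting April 5, 2014 as day 1, day 10 is April 14, 2014.
Service was by mail, adding 5 days: April 14, 2014 + 5 days = April 19, 2014.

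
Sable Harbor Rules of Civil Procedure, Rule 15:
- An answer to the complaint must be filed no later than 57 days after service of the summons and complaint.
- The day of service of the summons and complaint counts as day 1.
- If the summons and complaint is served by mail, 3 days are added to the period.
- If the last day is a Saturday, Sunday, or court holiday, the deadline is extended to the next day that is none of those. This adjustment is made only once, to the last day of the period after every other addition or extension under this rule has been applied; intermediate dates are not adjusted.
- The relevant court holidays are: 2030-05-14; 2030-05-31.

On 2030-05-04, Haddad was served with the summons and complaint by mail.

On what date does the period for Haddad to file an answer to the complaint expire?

July 2, 2030

Counting 2030-05-04 as day 1, day 57 is June 29, 2030.
Service was by mail, adding 3 days: June 29, 2030 + 3 days = July 2, 2030.
July 2, 2030 is a Tuesday and not a court holiday, so no extension applies.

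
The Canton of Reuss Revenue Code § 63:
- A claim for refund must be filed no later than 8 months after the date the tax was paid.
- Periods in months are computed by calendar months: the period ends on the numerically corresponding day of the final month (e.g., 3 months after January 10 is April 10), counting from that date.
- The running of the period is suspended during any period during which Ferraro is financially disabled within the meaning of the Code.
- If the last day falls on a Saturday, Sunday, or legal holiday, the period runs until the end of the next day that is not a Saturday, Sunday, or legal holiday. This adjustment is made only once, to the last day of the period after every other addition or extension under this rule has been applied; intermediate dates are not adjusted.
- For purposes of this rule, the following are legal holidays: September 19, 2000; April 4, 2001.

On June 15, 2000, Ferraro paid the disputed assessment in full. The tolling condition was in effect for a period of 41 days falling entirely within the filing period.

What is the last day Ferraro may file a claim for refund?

March 28, 2001

8 months after June 15, 2000 is February 15, 2001.
Tolling adds 41 days: February 15, 2001 + 41 days = March 28, 2001.
March 28, 2001 is a Wednesday and not a legal holiday, so no extension applies.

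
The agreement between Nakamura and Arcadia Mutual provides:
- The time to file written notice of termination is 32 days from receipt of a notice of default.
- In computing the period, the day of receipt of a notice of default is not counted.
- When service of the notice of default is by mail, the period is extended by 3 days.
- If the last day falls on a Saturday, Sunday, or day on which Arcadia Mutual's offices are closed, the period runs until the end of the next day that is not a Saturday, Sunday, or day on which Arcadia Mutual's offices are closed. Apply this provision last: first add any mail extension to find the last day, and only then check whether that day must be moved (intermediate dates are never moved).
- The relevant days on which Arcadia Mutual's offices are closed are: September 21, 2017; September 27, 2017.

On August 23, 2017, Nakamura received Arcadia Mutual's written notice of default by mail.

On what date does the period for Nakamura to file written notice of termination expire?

32 days after August 23, 2017 is September 24, 2017.
Service was by mail, adding 3 days: September 24, 2017 + 3 days = September 27, 2017.
September 27, 2017 is a listed holiday. The next qualifying day is September 28, 2017.

September 28, 2017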